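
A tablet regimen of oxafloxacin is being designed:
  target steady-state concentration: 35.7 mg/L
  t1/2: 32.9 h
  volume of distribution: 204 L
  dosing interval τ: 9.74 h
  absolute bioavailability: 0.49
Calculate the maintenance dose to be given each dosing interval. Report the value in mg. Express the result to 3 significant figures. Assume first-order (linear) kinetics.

k = ln2 / t½ = 0.693147 / 32.9 = 0.02107 h⁻¹
CL = k × Vd = 0.02107 × 204 = 4.298 L/h
At steady state, F × (Dose/τ) = Css × CL.
Dose = Css × CL × τ / F = 35.7 × 4.298 × 9.74 / 0.49 = 3050 mg

3050 mg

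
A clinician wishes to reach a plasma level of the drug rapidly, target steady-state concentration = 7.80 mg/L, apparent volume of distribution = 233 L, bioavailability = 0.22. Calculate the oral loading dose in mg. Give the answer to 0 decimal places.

8261 mg

LD = Css × Vd / F = 7.80 × 233 / 0.22 = 8261 mg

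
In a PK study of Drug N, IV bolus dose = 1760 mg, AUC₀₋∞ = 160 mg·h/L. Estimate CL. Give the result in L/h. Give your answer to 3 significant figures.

11.0 L/h

CL = Dose / AUC = 1760 / 160 = 11.00 L/h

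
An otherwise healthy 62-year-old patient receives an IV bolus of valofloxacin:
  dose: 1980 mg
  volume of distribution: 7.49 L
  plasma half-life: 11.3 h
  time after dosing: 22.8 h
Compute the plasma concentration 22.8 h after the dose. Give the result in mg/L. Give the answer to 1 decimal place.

65.3 mg/L

C₀ = Dose / Vd = 1980 / 7.49 = 264.4 mg/L
k = ln2 / t½ = 0.693147 / 11.3 = 0.06134 h⁻¹
C = C₀ · e^(−k·t) = 264.4 × e^(−0.06134 × 22.8)
  = 264.4 × 0.2470 = 65.31 mg/L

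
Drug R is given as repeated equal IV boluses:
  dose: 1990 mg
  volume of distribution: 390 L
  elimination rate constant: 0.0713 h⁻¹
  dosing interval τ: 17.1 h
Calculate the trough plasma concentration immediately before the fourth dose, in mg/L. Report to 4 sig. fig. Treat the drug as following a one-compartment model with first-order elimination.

C₀ per dose = Dose / Vd = 1990 / 390 = 5.103 mg/L
Fraction remaining after one interval: r = e^(−kτ) = e^(−0.07130 × 17.1) = 0.2955
Before dose 4, 3 doses have been given (aged 1τ, 2τ, 3τ).
C_trough = C₀ × (r + r² + … + r^3) = C₀ × r(1−r^3)/(1−r)
        = 5.103 × 0.2955 × (1 − 0.02580) / (1 − 0.2955) = 2.085 mg/L

2.085 mg/L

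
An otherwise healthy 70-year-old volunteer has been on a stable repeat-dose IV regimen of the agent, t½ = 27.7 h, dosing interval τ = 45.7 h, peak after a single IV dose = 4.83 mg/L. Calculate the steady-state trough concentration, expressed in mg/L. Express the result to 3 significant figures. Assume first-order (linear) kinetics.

k = ln2 / t½ = 0.693147 / 27.7 = 0.02502 h⁻¹
e^(−kτ) = e^(−0.02502 × 45.7) = 0.3187
Accumulation ratio R = 1 / (1 − e^(−kτ)) = 1 / (1 − 0.3187) = 1.468
Steady-state trough = C₀ × R × e^(−kτ) = 4.83 × 1.468 × 0.3187 = 2.260 mg/L

2.26 mg/L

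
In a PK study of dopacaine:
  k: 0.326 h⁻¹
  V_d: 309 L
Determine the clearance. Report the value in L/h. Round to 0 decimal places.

101 L/h

CL = k × Vd = 0.326 × 309 = 100.7 L/h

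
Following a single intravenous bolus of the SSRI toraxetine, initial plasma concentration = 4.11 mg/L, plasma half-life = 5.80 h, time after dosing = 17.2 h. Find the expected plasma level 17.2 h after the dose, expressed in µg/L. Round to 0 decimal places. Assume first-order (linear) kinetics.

526 µg/L

k = ln2 / t½ = 0.693147 / 5.80 = 0.1195 h⁻¹
C = C₀ · e^(−k·t) = 4.110 × e^(−0.1195 × 17.2)
  = 4.110 × 0.1280 = 0.5261 mg/L
Convert: 0.5261 mg/L × 1000 = 526.1 µg/L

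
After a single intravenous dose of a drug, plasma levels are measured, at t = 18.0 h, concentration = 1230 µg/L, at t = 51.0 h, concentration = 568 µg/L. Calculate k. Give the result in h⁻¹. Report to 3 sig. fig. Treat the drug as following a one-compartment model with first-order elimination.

0.0234 h⁻¹

k = ln(C₁/C₂) / (t₂ − t₁) = ln(1230/568) / (51.0 − 18.0)
  = 0.7726 / 33.00 = 0.02341 h⁻¹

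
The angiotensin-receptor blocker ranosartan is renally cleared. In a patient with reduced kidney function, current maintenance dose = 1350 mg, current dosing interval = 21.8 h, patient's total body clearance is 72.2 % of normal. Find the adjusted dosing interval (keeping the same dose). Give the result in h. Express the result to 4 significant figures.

30.19 h

To keep the same average steady-state level, dosing rate must scale with clearance.
CL ratio = 72.2 / 100 = 0.7220
New interval (same dose) = 21.8 / 0.7220 = 30.19 h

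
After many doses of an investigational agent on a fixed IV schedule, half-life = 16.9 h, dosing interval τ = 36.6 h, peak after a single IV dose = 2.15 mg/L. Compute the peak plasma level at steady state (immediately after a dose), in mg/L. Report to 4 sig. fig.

2.767 mg/L

k = ln2 / t½ = 0.693147 / 16.9 = 0.04101 h⁻¹
e^(−kτ) = e^(−0.04101 × 36.6) = 0.2229
Accumulation ratio R = 1 / (1 − e^(−kτ)) = 1 / (1 − 0.2229) = 1.287
Steady-state peak = C₀ × R = 2.15 × 1.287 = 2.767 mg/L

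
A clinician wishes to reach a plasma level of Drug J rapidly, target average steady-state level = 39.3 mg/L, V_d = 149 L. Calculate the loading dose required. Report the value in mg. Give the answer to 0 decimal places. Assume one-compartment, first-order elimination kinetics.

5856 mg

LD = Css × Vd = 39.3 × 149 = 5856 mg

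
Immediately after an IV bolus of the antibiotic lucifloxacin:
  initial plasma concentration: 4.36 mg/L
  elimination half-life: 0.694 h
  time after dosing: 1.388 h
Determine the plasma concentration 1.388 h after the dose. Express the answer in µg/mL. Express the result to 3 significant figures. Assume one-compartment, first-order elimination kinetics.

k = ln2 / t½ = 0.693147 / 0.694 = 0.9988 h⁻¹
t / t½ = 1.388 / 0.694 = 2 half-lives
C = C₀ × (1/2)^2 = 4.360 × 0.2500 = 1.090 mg/L
(1.090 mg/L = 1.090 µg/mL)

1.09 µg/mL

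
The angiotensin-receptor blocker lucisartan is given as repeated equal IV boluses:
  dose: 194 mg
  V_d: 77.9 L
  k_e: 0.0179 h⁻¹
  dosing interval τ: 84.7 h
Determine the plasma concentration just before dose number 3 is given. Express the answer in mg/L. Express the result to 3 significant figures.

0.667 mg/L

C₀ per dose = Dose / Vd = 194 / 77.9 = 2.490 mg/L
Fraction remaining after one interval: r = e^(−kτ) = e^(−0.01790 × 84.7) = 0.2196
Before dose 3, 2 doses have been given (aged 1τ, 2τ).
C_trough = C₀ × (r + r²) = 2.490 × (0.2196 + 0.04822) = 0.6669 mg/L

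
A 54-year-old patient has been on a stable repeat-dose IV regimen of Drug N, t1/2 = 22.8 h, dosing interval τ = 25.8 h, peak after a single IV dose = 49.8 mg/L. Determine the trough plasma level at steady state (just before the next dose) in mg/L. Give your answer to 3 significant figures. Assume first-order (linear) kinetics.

k = ln2 / t½ = 0.693147 / 22.8 = 0.03040 h⁻¹
e^(−kτ) = e^(−0.03040 × 25.8) = 0.4564
Accumulation ratio R = 1 / (1 − e^(−kτ)) = 1 / (1 − 0.4564) = 1.840
Steady-state trough = C₀ × R × e^(−kτ) = 49.8 × 1.840 × 0.4564 = 41.82 mg/L

41.8 mg/L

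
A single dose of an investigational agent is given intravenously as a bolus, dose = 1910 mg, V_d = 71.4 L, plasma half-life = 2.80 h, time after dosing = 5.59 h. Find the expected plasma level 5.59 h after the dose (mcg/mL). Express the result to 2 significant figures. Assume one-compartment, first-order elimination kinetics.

C₀ = Dose / Vd = 1910 / 71.4 = 26.75 mg/L
k = ln2 / t½ = 0.693147 / 2.80 = 0.2476 h⁻¹
C = C₀ · e^(−k·t) = 26.75 × e^(−0.2476 × 5.59)
  = 26.75 × 0.2506 = 6.704 mg/L
(6.704 mg/L = 6.704 mcg/mL)

6.7 mcg/mL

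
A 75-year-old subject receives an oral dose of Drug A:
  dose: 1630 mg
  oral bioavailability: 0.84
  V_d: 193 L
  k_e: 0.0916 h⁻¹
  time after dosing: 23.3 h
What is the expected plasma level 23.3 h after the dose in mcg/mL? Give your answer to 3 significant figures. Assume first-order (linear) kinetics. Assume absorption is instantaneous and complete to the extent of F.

Amount reaching circulation = F × Dose = 0.84 × 1630 = 1369 mg
C₀ = F·Dose / Vd = 1369 / 193 = 7.093 mg/L
C = C₀ · e^(−k·t) = 7.093 × e^(−0.09160 × 23.3)
  = 7.093 × 0.1183 = 0.8391 mg/L
(0.8391 mg/L = 0.8391 mcg/mL)

0.839 mcg/mL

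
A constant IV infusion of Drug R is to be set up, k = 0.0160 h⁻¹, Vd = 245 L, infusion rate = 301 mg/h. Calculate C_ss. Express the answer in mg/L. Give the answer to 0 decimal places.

77 mg/L

CL = k × Vd = 0.01600 × 245 = 3.920 L/h
At steady state Css = R₀ / CL = 301 / 3.920 = 76.79 mg/L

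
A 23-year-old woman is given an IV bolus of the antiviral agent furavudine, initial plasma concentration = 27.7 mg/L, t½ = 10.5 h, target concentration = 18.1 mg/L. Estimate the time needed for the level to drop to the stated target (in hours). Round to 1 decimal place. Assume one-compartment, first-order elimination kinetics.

k = ln2 / t½ = 0.693147 / 10.5 = 0.06601 h⁻¹
t = ln(C₀ / C) / k = ln(27.70 / 18.1) / 0.06601
  = ln(1.530) / 0.06601 = 0.4253 / 0.06601 = 6.443 h

6.4 h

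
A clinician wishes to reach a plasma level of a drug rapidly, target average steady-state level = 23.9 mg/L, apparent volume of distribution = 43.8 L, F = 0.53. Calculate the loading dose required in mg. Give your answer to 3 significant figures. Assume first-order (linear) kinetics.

1980 mg

LD = Css × Vd / F = 23.9 × 43.8 / 0.53 = 1975 mg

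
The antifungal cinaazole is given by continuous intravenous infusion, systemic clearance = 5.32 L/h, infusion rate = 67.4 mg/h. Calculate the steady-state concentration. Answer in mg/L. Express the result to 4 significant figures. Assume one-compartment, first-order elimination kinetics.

At steady state Css = R₀ / CL = 67.4 / 5.320 = 12.67 mg/L

12.67 mg/L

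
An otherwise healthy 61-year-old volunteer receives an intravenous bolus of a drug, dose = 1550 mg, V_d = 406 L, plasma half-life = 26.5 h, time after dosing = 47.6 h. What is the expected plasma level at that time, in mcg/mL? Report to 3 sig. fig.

C₀ = Dose / Vd = 1550 / 406 = 3.818 mg/L
k = ln2 / t½ = 0.693147 / 26.5 = 0.02616 h⁻¹
C = C₀ · e^(−k·t) = 3.818 × e^(−0.02616 × 47.6)
  = 3.818 × 0.2879 = 1.099 mg/L
(1.099 mg/L = 1.099 mcg/mL)

1.10 mcg/mL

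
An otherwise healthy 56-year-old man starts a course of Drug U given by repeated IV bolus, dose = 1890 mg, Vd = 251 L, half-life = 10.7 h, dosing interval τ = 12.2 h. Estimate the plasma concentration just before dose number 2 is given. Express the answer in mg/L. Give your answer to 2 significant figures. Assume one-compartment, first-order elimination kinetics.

C₀ per dose = Dose / Vd = 1890 / 251 = 7.530 mg/L
k = ln2 / t½ = 0.693147 / 10.7 = 0.06478 h⁻¹
Fraction remaining after one interval: r = e^(−kτ) = e^(−0.06478 × 12.2) = 0.4537
Before dose 2, 1 dose has been given (aged 1τ).
C_trough = C₀ × r = 7.530 × 0.4537 = 3.416 mg/L

3.4 mg/L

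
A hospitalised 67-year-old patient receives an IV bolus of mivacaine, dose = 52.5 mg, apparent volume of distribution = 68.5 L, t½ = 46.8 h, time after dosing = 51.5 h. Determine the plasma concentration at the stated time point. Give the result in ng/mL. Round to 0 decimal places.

357 ng/mL

C₀ = Dose / Vd = 52.50 / 68.5 = 0.7664 mg/L
k = ln2 / t½ = 0.693147 / 46.8 = 0.01481 h⁻¹
C = C₀ · e^(−k·t) = 0.7664 × e^(−0.01481 × 51.5)
  = 0.7664 × 0.4664 = 0.3574 mg/L
Convert: 0.3574 mg/L × 1000 = 357.4 ng/mL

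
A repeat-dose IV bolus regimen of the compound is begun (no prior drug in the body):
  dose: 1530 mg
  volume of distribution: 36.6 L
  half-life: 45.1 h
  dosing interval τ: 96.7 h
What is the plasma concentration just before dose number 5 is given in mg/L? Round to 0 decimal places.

12 mg/L

C₀ per dose = Dose / Vd = 1530 / 36.6 = 41.80 mg/L
k = ln2 / t½ = 0.693147 / 45.1 = 0.01537 h⁻¹
Fraction remaining after one interval: r = e^(−kτ) = e^(−0.01537 × 96.7) = 0.2262
Before dose 5, 4 doses have been given (aged 1τ, 2τ, 3τ, 4τ).
C_trough = C₀ × (r + r² + … + r^4) = C₀ × r(1−r^4)/(1−r)
        = 41.80 × 0.2262 × (1 − 0.002618) / (1 − 0.2262) = 12.19 mg/L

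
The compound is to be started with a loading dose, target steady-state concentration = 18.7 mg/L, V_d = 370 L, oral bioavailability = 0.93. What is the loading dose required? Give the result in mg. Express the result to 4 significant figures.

LD = Css × Vd / F = 18.7 × 370 / 0.93 = 7440 mg

7440 mg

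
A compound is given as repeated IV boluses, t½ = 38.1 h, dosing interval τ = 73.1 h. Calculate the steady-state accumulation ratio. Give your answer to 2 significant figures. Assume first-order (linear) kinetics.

k = ln2 / t½ = 0.693147 / 38.1 = 0.01819 h⁻¹
e^(−kτ) = e^(−0.01819 × 73.1) = 0.2646
Accumulation ratio R = 1 / (1 − e^(−kτ)) = 1 / (1 − 0.2646) = 1.360

1.4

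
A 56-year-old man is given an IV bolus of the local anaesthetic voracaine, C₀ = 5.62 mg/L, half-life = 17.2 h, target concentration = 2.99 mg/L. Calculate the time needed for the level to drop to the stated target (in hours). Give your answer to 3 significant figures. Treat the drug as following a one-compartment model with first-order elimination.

k = ln2 / t½ = 0.693147 / 17.2 = 0.04030 h⁻¹
t = ln(C₀ / C) / k = ln(5.620 / 2.99) / 0.04030
  = ln(1.880) / 0.04030 = 0.6313 / 0.04030 = 15.67 h

15.7 h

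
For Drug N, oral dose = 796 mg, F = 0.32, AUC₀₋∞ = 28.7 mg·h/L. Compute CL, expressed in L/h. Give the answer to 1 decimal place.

CL = F·Dose / AUC = 0.32 × 796 / 28.7 = 8.875 L/h

8.9 L/h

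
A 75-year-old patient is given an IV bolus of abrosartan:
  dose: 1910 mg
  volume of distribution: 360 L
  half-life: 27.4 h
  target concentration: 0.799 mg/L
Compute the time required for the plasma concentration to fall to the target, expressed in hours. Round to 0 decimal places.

75 h

C₀ = Dose / Vd = 1910 / 360 = 5.306 mg/L
k = ln2 / t½ = 0.693147 / 27.4 = 0.02530 h⁻¹
t = ln(C₀ / C) / k = ln(5.306 / 0.799) / 0.02530
  = ln(6.641) / 0.02530 = 1.893 / 0.02530 = 74.82 h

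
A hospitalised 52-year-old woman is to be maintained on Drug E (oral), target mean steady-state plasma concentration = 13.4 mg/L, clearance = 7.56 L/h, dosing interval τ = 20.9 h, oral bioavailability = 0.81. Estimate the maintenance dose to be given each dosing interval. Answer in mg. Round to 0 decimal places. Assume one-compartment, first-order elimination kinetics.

At steady state, F × (Dose/τ) = Css × CL.
Dose = Css × CL × τ / F = 13.4 × 7.560 × 20.9 / 0.81 = 2614 mg

2614 mg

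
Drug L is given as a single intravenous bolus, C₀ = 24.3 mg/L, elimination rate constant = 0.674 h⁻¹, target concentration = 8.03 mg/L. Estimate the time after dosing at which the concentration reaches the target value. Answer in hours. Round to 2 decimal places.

t = ln(C₀ / C) / k = ln(24.30 / 8.03) / 0.6740
  = ln(3.026) / 0.6740 = 1.107 / 0.6740 = 1.642 h

1.64 h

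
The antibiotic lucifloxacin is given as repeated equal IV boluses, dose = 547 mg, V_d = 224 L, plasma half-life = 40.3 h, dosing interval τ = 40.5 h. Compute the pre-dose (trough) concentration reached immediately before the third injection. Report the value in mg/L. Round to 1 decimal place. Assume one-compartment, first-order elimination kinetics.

1.8 mg/L

C₀ per dose = Dose / Vd = 547 / 224 = 2.442 mg/L
k = ln2 / t½ = 0.693147 / 40.3 = 0.01720 h⁻¹
Fraction remaining after one interval: r = e^(−kτ) = e^(−0.01720 × 40.5) = 0.4983
Before dose 3, 2 doses have been given (aged 1τ, 2τ).
C_trough = C₀ × (r + r²) = 2.442 × (0.4983 + 0.2483) = 1.823 mg/L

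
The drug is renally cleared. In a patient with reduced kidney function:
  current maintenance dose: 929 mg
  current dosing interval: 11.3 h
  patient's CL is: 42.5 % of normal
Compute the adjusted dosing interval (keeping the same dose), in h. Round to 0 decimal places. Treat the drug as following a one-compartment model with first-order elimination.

27 h

To keep the same average steady-state level, dosing rate must scale with clearance.
CL ratio = 42.5 / 100 = 0.4250
New interval (same dose) = 11.3 / 0.4250 = 26.59 h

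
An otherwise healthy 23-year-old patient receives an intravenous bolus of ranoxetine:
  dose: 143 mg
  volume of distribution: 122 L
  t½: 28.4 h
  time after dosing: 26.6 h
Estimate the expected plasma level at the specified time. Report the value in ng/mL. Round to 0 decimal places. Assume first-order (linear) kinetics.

C₀ = Dose / Vd = 143.0 / 122 = 1.172 mg/L
k = ln2 / t½ = 0.693147 / 28.4 = 0.02441 h⁻¹
C = C₀ · e^(−k·t) = 1.172 × e^(−0.02441 × 26.6)
  = 1.172 × 0.5224 = 0.6123 mg/L
Convert: 0.6123 mg/L × 1000 = 612.3 ng/mL

612 ng/mL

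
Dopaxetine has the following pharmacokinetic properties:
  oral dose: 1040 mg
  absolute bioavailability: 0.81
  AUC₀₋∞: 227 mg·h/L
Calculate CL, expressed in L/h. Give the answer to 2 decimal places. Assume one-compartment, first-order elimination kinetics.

3.71 L/h

CL = F·Dose / AUC = 0.81 × 1040 / 227 = 3.711 L/h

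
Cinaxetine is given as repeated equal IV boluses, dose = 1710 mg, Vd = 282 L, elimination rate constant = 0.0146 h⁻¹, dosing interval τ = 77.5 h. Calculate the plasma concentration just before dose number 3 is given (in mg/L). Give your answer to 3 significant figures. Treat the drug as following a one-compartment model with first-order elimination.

C₀ per dose = Dose / Vd = 1710 / 282 = 6.064 mg/L
Fraction remaining after one interval: r = e^(−kτ) = e^(−0.01460 × 77.5) = 0.3225
Before dose 3, 2 doses have been given (aged 1τ, 2τ).
C_trough = C₀ × (r + r²) = 6.064 × (0.3225 + 0.1040) = 2.586 mg/L

2.59 mg/L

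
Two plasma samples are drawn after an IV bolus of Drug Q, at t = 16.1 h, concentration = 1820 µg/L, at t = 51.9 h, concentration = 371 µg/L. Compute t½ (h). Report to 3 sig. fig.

k = ln(C₁/C₂) / (t₂ − t₁) = ln(1820/371) / (51.9 − 16.1)
  = 1.590 / 35.80 = 0.04441 h⁻¹
t½ = ln2 / k = 0.693147 / 0.04441 = 15.61 h

15.6 h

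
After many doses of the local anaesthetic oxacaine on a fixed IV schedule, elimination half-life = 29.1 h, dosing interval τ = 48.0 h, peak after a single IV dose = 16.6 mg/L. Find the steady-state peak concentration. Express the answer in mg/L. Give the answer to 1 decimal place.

k = ln2 / t½ = 0.693147 / 29.1 = 0.02382 h⁻¹
e^(−kτ) = e^(−0.02382 × 48.0) = 0.3187
Accumulation ratio R = 1 / (1 − e^(−kτ)) = 1 / (1 − 0.3187) = 1.468
Steady-state peak = C₀ × R = 16.6 × 1.468 = 24.37 mg/L

24.4 mg/L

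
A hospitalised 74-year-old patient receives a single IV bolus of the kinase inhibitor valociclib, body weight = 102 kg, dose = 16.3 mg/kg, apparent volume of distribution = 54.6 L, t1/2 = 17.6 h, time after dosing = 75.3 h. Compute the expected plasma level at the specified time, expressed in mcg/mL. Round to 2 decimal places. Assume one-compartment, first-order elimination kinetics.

1.57 mcg/mL

Total dose = 16.3 × 102 = 1663 mg
C₀ = Dose / Vd = 1663 / 54.6 = 30.46 mg/L
k = ln2 / t½ = 0.693147 / 17.6 = 0.03938 h⁻¹
C = C₀ · e^(−k·t) = 30.46 × e^(−0.03938 × 75.3)
  = 30.46 × 0.05154 = 1.570 mg/L
(1.570 mg/L = 1.570 mcg/mL)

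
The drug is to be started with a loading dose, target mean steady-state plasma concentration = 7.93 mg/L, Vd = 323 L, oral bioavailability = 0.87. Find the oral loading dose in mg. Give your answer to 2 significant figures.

2900 mg

LD = Css × Vd / F = 7.93 × 323 / 0.87 = 2944 mg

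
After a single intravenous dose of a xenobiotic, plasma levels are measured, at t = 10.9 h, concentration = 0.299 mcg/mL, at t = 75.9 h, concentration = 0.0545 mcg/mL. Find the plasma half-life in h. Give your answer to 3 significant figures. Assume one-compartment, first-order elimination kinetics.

26.5 h

k = ln(C₁/C₂) / (t₂ − t₁) = ln(0.299/0.0545) / (75.9 − 10.9)
  = 1.702 / 65.00 = 0.02618 h⁻¹
t½ = ln2 / k = 0.693147 / 0.02618 = 26.48 h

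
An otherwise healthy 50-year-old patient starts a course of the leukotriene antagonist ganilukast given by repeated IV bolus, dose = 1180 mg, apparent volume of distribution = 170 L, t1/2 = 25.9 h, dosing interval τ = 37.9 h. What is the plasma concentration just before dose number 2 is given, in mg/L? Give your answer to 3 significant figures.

C₀ per dose = Dose / Vd = 1180 / 170 = 6.941 mg/L
k = ln2 / t½ = 0.693147 / 25.9 = 0.02676 h⁻¹
Fraction remaining after one interval: r = e^(−kτ) = e^(−0.02676 × 37.9) = 0.3627
Before dose 2, 1 dose has been given (aged 1τ).
C_trough = C₀ × r = 6.941 × 0.3627 = 2.518 mg/L

2.52 mg/L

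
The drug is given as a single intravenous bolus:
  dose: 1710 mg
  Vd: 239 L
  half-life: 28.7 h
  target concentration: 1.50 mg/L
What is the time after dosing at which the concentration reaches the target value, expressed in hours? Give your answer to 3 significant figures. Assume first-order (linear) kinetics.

C₀ = Dose / Vd = 1710 / 239 = 7.155 mg/L
k = ln2 / t½ = 0.693147 / 28.7 = 0.02415 h⁻¹
t = ln(C₀ / C) / k = ln(7.155 / 1.50) / 0.02415
  = ln(4.770) / 0.02415 = 1.562 / 0.02415 = 64.68 h

64.7 h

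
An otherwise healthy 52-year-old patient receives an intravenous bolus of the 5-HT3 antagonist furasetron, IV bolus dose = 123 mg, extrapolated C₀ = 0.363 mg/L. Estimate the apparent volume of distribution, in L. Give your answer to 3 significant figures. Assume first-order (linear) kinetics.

Vd = Dose / C₀ = 123.0 / 0.363 = 338.8 L

339 L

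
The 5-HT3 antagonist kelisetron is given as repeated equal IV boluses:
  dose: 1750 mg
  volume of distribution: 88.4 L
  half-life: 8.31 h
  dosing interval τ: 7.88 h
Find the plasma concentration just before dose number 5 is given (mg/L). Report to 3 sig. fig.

19.8 mg/L

C₀ per dose = Dose / Vd = 1750 / 88.4 = 19.80 mg/L
k = ln2 / t½ = 0.693147 / 8.31 = 0.08341 h⁻¹
Fraction remaining after one interval: r = e^(−kτ) = e^(−0.08341 × 7.88) = 0.5183
Before dose 5, 4 doses have been given (aged 1τ, 2τ, 3τ, 4τ).
C_trough = C₀ × (r + r² + … + r^4) = C₀ × r(1−r^4)/(1−r)
        = 19.80 × 0.5183 × (1 − 0.07216) / (1 − 0.5183) = 19.77 mg/L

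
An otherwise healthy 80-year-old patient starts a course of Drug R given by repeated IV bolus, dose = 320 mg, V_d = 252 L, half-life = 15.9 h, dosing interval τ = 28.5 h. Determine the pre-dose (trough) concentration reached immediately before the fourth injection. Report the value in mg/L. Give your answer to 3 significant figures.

C₀ per dose = Dose / Vd = 320 / 252 = 1.270 mg/L
k = ln2 / t½ = 0.693147 / 15.9 = 0.04359 h⁻¹
Fraction remaining after one interval: r = e^(−kτ) = e^(−0.04359 × 28.5) = 0.2887
Before dose 4, 3 doses have been given (aged 1τ, 2τ, 3τ).
C_trough = C₀ × (r + r² + … + r^3) = C₀ × r(1−r^3)/(1−r)
        = 1.270 × 0.2887 × (1 − 0.02406) / (1 − 0.2887) = 0.5031 mg/L

0.503 mg/L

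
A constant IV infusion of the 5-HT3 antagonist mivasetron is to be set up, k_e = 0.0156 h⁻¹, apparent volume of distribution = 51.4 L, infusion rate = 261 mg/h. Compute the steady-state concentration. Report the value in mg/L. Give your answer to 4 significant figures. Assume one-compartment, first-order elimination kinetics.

CL = k × Vd = 0.01560 × 51.4 = 0.8018 L/h
At steady state Css = R₀ / CL = 261 / 0.8018 = 325.5 mg/L

325.5 mg/L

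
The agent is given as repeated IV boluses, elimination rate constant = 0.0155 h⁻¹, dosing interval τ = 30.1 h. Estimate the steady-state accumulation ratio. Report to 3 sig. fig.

e^(−kτ) = e^(−0.01550 × 30.1) = 0.6272
Accumulation ratio R = 1 / (1 − e^(−kτ)) = 1 / (1 − 0.6272) = 2.682

2.68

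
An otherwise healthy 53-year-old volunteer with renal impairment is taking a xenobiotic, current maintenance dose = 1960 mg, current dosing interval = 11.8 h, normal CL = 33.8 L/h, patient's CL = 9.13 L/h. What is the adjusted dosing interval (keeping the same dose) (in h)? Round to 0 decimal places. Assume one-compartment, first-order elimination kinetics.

To keep the same average steady-state level, dosing rate must scale with clearance.
CL ratio = 9.13 / 33.8 = 0.2701
New interval (same dose) = 11.8 / 0.2701 = 43.69 h

44 h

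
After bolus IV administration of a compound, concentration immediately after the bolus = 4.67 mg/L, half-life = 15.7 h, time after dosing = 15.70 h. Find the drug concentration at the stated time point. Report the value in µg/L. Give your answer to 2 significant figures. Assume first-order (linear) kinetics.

2300 µg/L

k = ln2 / t½ = 0.693147 / 15.7 = 0.04415 h⁻¹
t / t½ = 15.70 / 15.7 = 1 half-lives
C = C₀ × (1/2)^1 = 4.670 × 0.5000 = 2.335 mg/L
Convert: 2.335 mg/L × 1000 = 2335 µg/L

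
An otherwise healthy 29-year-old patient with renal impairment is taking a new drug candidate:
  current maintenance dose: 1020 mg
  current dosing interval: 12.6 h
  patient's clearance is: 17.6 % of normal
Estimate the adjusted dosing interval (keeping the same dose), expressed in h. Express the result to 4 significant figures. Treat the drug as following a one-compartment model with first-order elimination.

71.59 h

To keep the same average steady-state level, dosing rate must scale with clearance.
CL ratio = 17.6 / 100 = 0.1760
New interval (same dose) = 12.6 / 0.1760 = 71.59 h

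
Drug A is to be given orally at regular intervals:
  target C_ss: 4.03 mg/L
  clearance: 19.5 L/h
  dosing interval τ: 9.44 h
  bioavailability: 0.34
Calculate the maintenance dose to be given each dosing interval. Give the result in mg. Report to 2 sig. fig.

2200 mg

At steady state, F × (Dose/τ) = Css × CL.
Dose = Css × CL × τ / F = 4.03 × 19.50 × 9.44 / 0.34 = 2182 mg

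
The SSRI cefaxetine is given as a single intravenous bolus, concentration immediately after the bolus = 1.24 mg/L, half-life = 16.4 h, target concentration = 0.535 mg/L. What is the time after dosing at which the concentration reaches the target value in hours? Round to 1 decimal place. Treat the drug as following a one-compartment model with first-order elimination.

k = ln2 / t½ = 0.693147 / 16.4 = 0.04227 h⁻¹
t = ln(C₀ / C) / k = ln(1.240 / 0.535) / 0.04227
  = ln(2.318) / 0.04227 = 0.8407 / 0.04227 = 19.89 h

19.9 h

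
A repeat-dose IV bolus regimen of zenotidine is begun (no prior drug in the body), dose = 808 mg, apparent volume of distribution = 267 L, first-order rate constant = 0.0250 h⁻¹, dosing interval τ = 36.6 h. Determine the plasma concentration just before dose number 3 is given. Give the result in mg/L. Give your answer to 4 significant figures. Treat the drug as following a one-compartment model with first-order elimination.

1.697 mg/L

C₀ per dose = Dose / Vd = 808 / 267 = 3.026 mg/L
Fraction remaining after one interval: r = e^(−kτ) = e^(−0.02500 × 36.6) = 0.4005
Before dose 3, 2 doses have been given (aged 1τ, 2τ).
C_trough = C₀ × (r + r²) = 3.026 × (0.4005 + 0.1604) = 1.697 mg/L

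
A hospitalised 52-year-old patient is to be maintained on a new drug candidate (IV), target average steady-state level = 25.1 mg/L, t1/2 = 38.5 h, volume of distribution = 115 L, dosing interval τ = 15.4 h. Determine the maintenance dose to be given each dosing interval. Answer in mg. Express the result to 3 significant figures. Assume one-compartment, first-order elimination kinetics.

800 mg

k = ln2 / t½ = 0.693147 / 38.5 = 0.01800 h⁻¹
CL = k × Vd = 0.01800 × 115 = 2.070 L/h
At steady state, Dose/τ = Css × CL.
Dose = Css × CL × τ = 25.1 × 2.070 × 15.4 = 800.1 mg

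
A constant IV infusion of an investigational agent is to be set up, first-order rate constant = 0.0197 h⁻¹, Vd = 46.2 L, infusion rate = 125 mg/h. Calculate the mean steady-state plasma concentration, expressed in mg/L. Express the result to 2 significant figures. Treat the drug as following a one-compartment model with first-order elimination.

140 mg/L

CL = k × Vd = 0.01970 × 46.2 = 0.9101 L/h
At steady state Css = R₀ / CL = 125 / 0.9101 = 137.3 mg/L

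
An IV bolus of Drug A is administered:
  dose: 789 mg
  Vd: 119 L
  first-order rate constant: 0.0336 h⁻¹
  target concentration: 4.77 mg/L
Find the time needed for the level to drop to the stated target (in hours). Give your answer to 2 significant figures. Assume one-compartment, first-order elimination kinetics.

C₀ = Dose / Vd = 789.0 / 119 = 6.630 mg/L
t = ln(C₀ / C) / k = ln(6.630 / 4.77) / 0.03360
  = ln(1.390) / 0.03360 = 0.3293 / 0.03360 = 9.801 h

9.8 h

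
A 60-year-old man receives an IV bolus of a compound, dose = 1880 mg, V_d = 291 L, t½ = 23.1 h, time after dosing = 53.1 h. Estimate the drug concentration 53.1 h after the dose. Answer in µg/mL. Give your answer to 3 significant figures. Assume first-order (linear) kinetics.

1.31 µg/mL

C₀ = Dose / Vd = 1880 / 291 = 6.460 mg/L
k = ln2 / t½ = 0.693147 / 23.1 = 0.03001 h⁻¹
C = C₀ · e^(−k·t) = 6.460 × e^(−0.03001 × 53.1)
  = 6.460 × 0.2032 = 1.313 mg/L
(1.313 mg/L = 1.313 µg/mL)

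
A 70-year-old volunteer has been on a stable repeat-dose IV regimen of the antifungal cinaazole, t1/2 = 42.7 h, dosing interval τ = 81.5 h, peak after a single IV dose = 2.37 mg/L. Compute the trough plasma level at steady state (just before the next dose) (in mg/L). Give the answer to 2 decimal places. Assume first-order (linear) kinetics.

0.86 mg/L

k = ln2 / t½ = 0.693147 / 42.7 = 0.01623 h⁻¹
e^(−kτ) = e^(−0.01623 × 81.5) = 0.2664
Accumulation ratio R = 1 / (1 − e^(−kτ)) = 1 / (1 − 0.2664) = 1.363
Steady-state trough = C₀ × R × e^(−kτ) = 2.37 × 1.363 × 0.2664 = 0.8606 mg/L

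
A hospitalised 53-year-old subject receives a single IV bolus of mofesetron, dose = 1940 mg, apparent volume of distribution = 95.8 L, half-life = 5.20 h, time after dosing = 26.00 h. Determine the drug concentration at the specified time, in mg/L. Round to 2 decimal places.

0.63 mg/L

C₀ = Dose / Vd = 1940 / 95.8 = 20.25 mg/L
k = ln2 / t½ = 0.693147 / 5.20 = 0.1333 h⁻¹
t / t½ = 26.00 / 5.20 = 5 half-lives
C = C₀ × (1/2)^5 = 20.25 × 0.03125 = 0.6328 mg/L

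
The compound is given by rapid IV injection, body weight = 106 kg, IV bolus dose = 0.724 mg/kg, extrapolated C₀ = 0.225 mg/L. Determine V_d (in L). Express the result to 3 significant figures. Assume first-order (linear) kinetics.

341 L

Dose = 0.724 × 106 = 76.74 mg
Vd = Dose / C₀ = 76.74 / 0.225 = 341.1 L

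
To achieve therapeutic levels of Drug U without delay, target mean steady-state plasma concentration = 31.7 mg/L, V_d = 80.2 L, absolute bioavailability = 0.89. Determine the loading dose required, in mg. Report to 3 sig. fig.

2860 mg

LD = Css × Vd / F = 31.7 × 80.2 / 0.89 = 2857 mg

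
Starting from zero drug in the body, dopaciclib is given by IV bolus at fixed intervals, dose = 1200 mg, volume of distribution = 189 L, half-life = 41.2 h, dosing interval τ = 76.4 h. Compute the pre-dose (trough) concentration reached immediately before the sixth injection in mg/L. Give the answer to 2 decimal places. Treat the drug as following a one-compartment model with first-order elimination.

C₀ per dose = Dose / Vd = 1200 / 189 = 6.349 mg/L
k = ln2 / t½ = 0.693147 / 41.2 = 0.01682 h⁻¹
Fraction remaining after one interval: r = e^(−kτ) = e^(−0.01682 × 76.4) = 0.2766
Before dose 6, 5 doses have been given (aged 1τ, 2τ, 3τ, 4τ, 5τ).
C_trough = C₀ × (r + r² + … + r^5) = C₀ × r(1−r^5)/(1−r)
        = 6.349 × 0.2766 × (1 − 0.001619) / (1 − 0.2766) = 2.424 mg/L

2.42 mg/L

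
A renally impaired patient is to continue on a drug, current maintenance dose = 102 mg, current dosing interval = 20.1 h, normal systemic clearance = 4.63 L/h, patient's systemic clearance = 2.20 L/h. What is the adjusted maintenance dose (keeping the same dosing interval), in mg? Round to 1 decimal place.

48.5 mg

To keep the same average steady-state level, dosing rate must scale with clearance.
CL ratio = 2.20 / 4.63 = 0.4752
New dose (same interval) = 102 × 0.4752 = 48.47 mg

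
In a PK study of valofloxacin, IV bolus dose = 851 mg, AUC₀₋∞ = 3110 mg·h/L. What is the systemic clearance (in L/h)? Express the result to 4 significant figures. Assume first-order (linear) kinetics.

CL = Dose / AUC = 851 / 3110 = 0.2736 L/h

0.2736 L/h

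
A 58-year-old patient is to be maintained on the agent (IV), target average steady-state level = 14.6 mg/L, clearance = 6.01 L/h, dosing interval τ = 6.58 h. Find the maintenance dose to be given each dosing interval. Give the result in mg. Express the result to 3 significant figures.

At steady state, Dose/τ = Css × CL.
Dose = Css × CL × τ = 14.6 × 6.010 × 6.58 = 577.4 mg

577 mg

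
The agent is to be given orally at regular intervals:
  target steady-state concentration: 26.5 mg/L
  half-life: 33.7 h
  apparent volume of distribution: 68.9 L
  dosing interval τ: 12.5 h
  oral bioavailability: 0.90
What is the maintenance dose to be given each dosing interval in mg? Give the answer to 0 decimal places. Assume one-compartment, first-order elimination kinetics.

k = ln2 / t½ = 0.693147 / 33.7 = 0.02057 h⁻¹
CL = k × Vd = 0.02057 × 68.9 = 1.417 L/h
At steady state, F × (Dose/τ) = Css × CL.
Dose = Css × CL × τ / F = 26.5 × 1.417 × 12.5 / 0.90 = 521.5 mg

522 mg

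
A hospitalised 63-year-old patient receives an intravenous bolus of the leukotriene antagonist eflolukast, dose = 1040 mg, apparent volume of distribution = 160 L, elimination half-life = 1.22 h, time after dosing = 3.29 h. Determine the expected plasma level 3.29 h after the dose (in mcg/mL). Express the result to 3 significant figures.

1.00 mcg/mL

C₀ = Dose / Vd = 1040 / 160 = 6.500 mg/L
k = ln2 / t½ = 0.693147 / 1.22 = 0.5682 h⁻¹
C = C₀ · e^(−k·t) = 6.500 × e^(−0.5682 × 3.29)
  = 6.500 × 0.1542 = 1.002 mg/L
(1.002 mg/L = 1.002 mcg/mL)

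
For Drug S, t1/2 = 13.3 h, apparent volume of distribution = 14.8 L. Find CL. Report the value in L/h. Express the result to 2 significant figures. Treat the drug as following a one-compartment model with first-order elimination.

k = ln2 / t½ = 0.693147 / 13.3 = 0.05212 h⁻¹
CL = k × Vd = 0.05212 × 14.8 = 0.7714 L/h

0.77 L/h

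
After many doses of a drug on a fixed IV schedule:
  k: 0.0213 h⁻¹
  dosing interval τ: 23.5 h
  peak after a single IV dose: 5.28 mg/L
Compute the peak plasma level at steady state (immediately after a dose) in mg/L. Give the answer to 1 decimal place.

13.4 mg/L

e^(−kτ) = e^(−0.02130 × 23.5) = 0.6062
Accumulation ratio R = 1 / (1 − e^(−kτ)) = 1 / (1 − 0.6062) = 2.539
Steady-state peak = C₀ × R = 5.28 × 2.539 = 13.41 mg/L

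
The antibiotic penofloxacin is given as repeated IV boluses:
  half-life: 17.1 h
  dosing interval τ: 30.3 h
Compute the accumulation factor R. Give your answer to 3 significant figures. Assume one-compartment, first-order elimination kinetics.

1.41

k = ln2 / t½ = 0.693147 / 17.1 = 0.04053 h⁻¹
e^(−kτ) = e^(−0.04053 × 30.3) = 0.2929
Accumulation ratio R = 1 / (1 − e^(−kτ)) = 1 / (1 − 0.2929) = 1.414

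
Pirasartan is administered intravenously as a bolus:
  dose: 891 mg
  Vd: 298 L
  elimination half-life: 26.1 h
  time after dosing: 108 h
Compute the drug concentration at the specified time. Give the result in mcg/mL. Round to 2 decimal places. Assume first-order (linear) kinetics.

C₀ = Dose / Vd = 891.0 / 298 = 2.990 mg/L
k = ln2 / t½ = 0.693147 / 26.1 = 0.02656 h⁻¹
C = C₀ · e^(−k·t) = 2.990 × e^(−0.02656 × 108)
  = 2.990 × 0.05679 = 0.1698 mg/L
(0.1698 mg/L = 0.1698 mcg/mL)

0.17 mcg/mL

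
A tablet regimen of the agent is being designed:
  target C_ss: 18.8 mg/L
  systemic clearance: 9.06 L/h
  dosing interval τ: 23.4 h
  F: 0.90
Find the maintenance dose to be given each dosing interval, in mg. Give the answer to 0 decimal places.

At steady state, F × (Dose/τ) = Css × CL.
Dose = Css × CL × τ / F = 18.8 × 9.060 × 23.4 / 0.90 = 4429 mg

4429 mg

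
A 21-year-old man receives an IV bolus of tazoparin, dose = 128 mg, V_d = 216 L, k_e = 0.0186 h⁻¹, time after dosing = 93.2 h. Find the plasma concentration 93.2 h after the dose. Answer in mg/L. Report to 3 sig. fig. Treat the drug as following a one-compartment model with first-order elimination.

0.105 mg/L

C₀ = Dose / Vd = 128.0 / 216 = 0.5926 mg/L
C = C₀ · e^(−k·t) = 0.5926 × e^(−0.01860 × 93.2)
  = 0.5926 × 0.1767 = 0.1047 mg/L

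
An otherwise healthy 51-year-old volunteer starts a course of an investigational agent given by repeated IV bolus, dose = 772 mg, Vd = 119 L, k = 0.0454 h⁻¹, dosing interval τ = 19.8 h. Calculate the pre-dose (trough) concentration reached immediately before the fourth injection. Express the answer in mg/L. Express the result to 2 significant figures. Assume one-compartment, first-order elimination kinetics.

C₀ per dose = Dose / Vd = 772 / 119 = 6.487 mg/L
Fraction remaining after one interval: r = e^(−kτ) = e^(−0.04540 × 19.8) = 0.4070
Before dose 4, 3 doses have been given (aged 1τ, 2τ, 3τ).
C_trough = C₀ × (r + r² + … + r^3) = C₀ × r(1−r^3)/(1−r)
        = 6.487 × 0.4070 × (1 − 0.06742) / (1 − 0.4070) = 4.152 mg/L

4.2 mg/L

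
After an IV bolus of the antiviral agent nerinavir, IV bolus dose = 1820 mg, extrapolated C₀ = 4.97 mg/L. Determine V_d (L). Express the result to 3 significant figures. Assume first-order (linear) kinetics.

366 L

Vd = Dose / C₀ = 1820 / 4.97 = 366.2 L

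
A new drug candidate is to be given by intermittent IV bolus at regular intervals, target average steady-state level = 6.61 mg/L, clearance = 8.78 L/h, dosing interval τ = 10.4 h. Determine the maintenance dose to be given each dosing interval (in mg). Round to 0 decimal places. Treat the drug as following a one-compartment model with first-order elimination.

At steady state, Dose/τ = Css × CL.
Dose = Css × CL × τ = 6.61 × 8.780 × 10.4 = 603.6 mg

604 mg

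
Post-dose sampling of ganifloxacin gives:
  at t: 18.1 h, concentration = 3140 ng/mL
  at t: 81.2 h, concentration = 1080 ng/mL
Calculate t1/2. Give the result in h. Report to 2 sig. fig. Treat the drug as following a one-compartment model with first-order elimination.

41 h

k = ln(C₁/C₂) / (t₂ − t₁) = ln(3140/1080) / (81.2 − 18.1)
  = 1.067 / 63.10 = 0.01691 h⁻¹
t½ = ln2 / k = 0.693147 / 0.01691 = 40.99 h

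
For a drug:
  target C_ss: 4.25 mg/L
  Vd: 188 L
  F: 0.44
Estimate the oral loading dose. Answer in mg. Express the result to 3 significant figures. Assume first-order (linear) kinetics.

LD = Css × Vd / F = 4.25 × 188 / 0.44 = 1816 mg

1820 mg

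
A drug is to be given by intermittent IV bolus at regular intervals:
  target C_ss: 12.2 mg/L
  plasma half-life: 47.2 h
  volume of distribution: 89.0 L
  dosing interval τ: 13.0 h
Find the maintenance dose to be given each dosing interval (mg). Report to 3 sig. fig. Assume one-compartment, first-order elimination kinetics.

207 mg

k = ln2 / t½ = 0.693147 / 47.2 = 0.01469 h⁻¹
CL = k × Vd = 0.01469 × 89.0 = 1.307 L/h
At steady state, Dose/τ = Css × CL.
Dose = Css × CL × τ = 12.2 × 1.307 × 13.0 = 207.3 mg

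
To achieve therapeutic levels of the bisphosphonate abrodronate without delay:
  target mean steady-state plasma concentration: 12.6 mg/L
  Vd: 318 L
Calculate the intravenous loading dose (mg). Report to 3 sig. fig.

4010 mg

LD = Css × Vd = 12.6 × 318 = 4007 mg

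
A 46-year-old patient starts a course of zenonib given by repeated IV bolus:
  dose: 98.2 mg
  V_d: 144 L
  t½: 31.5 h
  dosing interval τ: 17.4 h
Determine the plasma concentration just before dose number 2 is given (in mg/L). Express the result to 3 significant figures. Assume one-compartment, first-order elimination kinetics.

0.465 mg/L

C₀ per dose = Dose / Vd = 98.2 / 144 = 0.6819 mg/L
k = ln2 / t½ = 0.693147 / 31.5 = 0.02200 h⁻¹
Fraction remaining after one interval: r = e^(−kτ) = e^(−0.02200 × 17.4) = 0.6819
Before dose 2, 1 dose has been given (aged 1τ).
C_trough = C₀ × r = 0.6819 × 0.6819 = 0.4650 mg/L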